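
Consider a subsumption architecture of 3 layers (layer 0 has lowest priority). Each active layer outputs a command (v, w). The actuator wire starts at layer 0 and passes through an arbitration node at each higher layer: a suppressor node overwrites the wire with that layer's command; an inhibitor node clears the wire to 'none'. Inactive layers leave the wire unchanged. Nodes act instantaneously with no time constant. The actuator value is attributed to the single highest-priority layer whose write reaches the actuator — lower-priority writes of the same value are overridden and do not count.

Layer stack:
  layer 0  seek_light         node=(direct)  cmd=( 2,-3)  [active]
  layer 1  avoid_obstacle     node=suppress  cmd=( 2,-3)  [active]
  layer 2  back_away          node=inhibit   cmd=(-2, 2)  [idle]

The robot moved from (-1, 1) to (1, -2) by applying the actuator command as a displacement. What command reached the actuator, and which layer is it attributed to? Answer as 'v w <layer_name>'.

2 -3 avoid_obstacle

displacement = (1, -2) − (-1, 1) = (2, -3)
layer 0 (seek_light) active — direct: (2, -3)
layer 1 (avoid_obstacle) active — suppresses: (2, -3)
layer 2 (back_away) idle — unchanged: (2, -3)
→ actuator (2, -3) — from layer 1 (avoid_obstacle)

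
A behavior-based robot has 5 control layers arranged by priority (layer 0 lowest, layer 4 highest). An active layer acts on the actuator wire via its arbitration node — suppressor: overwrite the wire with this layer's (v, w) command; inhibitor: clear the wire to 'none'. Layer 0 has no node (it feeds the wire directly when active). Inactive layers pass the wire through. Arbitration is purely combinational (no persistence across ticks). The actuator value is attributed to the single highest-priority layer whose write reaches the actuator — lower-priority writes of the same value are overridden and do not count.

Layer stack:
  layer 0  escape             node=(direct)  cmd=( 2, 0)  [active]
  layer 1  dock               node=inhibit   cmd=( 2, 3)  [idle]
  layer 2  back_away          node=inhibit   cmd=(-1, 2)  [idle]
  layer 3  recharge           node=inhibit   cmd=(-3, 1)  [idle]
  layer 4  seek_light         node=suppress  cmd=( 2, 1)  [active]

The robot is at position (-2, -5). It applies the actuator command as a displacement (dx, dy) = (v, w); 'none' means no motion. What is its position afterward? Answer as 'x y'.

[0] escape on; wire := (2, 0)
[1] dock off; pass (2, 0)
[2] back_away off; pass (2, 0)
[3] recharge off; pass (2, 0)
[4] seek_light on (suppress); wire := (2, 1)
output (2, 1)
position: (-2, -5) + (2, 1) = (0, -4)

0 -4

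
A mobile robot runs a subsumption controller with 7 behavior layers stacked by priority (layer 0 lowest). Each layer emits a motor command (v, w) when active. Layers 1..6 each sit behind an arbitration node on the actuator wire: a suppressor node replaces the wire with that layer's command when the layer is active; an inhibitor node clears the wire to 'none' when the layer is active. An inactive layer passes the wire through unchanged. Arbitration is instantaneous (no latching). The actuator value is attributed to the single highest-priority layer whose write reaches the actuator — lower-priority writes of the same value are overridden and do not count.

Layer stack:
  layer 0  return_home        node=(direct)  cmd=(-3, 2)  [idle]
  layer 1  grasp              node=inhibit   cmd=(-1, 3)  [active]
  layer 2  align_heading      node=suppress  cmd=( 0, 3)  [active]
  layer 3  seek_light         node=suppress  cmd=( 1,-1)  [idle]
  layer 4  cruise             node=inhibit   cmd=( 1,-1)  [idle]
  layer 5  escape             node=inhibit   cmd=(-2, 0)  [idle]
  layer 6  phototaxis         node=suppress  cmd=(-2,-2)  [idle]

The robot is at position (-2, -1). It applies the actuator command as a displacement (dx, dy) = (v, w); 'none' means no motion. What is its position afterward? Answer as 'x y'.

layer 0 (return_home) idle — none
layer 1 (grasp) active — inhibits: none
layer 2 (align_heading) active — suppresses: (0, 3)
layer 3 (seek_light) idle — unchanged: (0, 3)
layer 4 (cruise) idle — unchanged: (0, 3)
layer 5 (escape) idle — unchanged: (0, 3)
layer 6 (phototaxis) idle — unchanged: (0, 3)
→ actuator (0, 3)
position: (-2, -1) + (0, 3) = (-2, 2)

-2 2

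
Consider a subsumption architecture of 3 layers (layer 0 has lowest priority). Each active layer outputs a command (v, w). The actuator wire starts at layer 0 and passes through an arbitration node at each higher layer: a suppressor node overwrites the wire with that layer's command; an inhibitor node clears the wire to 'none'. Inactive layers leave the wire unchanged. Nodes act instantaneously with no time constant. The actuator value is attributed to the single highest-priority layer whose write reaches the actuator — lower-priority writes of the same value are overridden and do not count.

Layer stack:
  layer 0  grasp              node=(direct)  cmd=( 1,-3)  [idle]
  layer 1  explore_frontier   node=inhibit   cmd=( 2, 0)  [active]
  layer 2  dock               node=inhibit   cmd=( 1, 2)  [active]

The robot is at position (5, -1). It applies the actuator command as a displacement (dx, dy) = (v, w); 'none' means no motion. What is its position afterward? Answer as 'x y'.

5 -1

[0] grasp off; wire := none
[1] explore_frontier on (inhibit); wire := none
[2] dock on (inhibit); wire := none
output none
position: (5, -1) + none = (5, -1)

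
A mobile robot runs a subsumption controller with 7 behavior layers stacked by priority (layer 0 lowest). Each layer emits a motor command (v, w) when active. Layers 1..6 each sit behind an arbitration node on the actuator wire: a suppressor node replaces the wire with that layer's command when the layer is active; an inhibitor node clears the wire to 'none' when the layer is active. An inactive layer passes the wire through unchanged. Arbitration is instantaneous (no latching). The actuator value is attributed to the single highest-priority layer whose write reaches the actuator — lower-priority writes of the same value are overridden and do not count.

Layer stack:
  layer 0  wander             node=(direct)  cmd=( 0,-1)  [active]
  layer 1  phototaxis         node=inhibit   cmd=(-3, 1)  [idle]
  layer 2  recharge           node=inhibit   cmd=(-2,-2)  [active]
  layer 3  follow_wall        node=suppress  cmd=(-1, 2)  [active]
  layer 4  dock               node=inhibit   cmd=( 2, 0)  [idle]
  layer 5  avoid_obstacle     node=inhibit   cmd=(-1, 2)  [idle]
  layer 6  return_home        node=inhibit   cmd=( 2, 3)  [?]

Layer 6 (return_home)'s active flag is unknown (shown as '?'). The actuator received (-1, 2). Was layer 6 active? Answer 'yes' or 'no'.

no

If layer 6 is active=yes:
  actuator would be none
If layer 6 is active=no:
  actuator would be (-1, 2)
Observed (-1, 2), so layer 6 was idle.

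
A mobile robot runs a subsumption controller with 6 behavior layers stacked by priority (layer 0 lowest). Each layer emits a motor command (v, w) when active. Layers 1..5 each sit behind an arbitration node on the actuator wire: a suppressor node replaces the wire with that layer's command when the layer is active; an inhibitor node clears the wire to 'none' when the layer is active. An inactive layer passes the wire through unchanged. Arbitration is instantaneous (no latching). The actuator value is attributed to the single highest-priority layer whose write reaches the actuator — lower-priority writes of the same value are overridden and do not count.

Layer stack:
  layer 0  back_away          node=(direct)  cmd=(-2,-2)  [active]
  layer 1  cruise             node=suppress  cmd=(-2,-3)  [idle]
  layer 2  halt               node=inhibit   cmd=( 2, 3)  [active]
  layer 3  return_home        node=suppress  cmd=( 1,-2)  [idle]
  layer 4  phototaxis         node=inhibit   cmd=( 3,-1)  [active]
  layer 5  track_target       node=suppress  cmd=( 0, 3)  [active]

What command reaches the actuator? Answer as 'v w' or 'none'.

0 3

L0 back_away: active, feeds wire = (-2, -2)
L1 cruise: idle → wire stays (-2, -2)
L2 halt: active, inhibitor → wire = none
L3 return_home: idle → wire stays none
L4 phototaxis: active, inhibitor → wire = none
L5 track_target: active, suppressor → wire = (0, 3)
actuator = (0, 3)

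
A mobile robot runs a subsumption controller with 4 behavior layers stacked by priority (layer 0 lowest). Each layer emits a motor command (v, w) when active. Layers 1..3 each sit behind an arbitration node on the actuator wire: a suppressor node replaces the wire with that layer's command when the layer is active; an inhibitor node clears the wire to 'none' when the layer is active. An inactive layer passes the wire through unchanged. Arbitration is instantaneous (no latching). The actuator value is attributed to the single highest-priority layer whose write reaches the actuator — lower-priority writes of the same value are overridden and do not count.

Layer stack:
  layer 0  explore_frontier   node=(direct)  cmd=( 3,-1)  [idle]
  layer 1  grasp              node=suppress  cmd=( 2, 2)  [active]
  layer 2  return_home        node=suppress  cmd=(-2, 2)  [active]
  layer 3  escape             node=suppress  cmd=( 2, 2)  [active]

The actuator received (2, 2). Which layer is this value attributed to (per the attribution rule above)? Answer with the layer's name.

escape

[0] explore_frontier off; wire := none
[1] grasp on (suppress); wire := (2, 2)
[2] return_home on (suppress); wire := (-2, 2)
[3] escape on (suppress); wire := (2, 2)
output (2, 2)
last writer: layer 3 = escape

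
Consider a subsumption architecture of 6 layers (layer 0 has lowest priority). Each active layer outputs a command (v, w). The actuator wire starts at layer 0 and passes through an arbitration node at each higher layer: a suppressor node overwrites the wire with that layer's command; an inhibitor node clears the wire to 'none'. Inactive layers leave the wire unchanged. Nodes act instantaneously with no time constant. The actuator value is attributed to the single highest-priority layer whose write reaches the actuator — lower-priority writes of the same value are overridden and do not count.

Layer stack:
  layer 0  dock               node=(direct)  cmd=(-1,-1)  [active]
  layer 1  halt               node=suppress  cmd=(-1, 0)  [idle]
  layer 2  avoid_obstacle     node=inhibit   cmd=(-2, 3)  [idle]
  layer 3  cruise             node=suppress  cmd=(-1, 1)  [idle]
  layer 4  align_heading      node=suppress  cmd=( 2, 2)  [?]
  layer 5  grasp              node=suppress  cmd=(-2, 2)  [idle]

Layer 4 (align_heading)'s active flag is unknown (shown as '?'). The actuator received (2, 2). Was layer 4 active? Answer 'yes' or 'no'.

If layer 4 is active=yes:
  actuator would be (2, 2)
If layer 4 is active=no:
  actuator would be (-1, -1)
Observed (2, 2), so layer 4 was active.

yes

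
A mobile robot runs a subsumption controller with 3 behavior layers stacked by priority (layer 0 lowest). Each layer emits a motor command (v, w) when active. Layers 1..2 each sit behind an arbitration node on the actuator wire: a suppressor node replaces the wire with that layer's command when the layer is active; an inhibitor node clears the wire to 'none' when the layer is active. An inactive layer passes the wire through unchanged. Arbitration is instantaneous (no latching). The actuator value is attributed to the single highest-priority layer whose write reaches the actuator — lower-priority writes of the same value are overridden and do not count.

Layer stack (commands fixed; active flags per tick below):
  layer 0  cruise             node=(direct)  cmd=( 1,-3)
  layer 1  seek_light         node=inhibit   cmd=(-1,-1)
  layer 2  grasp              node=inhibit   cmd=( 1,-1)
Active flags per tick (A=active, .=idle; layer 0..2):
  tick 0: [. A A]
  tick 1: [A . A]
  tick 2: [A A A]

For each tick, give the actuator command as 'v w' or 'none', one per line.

none
none
none

tick 0:
  L0 cruise: idle → wire = none
  L1 seek_light: active, inhibitor → wire = none
  L2 grasp: active, inhibitor → wire = none
  actuator = none
tick 1:
  L0 cruise: active, feeds wire = (1, -3)
  L1 seek_light: idle → wire stays (1, -3)
  L2 grasp: active, inhibitor → wire = none
  actuator = none
tick 2:
  L0 cruise: active, feeds wire = (1, -3)
  L1 seek_light: active, inhibitor → wire = none
  L2 grasp: active, inhibitor → wire = none
  actuator = none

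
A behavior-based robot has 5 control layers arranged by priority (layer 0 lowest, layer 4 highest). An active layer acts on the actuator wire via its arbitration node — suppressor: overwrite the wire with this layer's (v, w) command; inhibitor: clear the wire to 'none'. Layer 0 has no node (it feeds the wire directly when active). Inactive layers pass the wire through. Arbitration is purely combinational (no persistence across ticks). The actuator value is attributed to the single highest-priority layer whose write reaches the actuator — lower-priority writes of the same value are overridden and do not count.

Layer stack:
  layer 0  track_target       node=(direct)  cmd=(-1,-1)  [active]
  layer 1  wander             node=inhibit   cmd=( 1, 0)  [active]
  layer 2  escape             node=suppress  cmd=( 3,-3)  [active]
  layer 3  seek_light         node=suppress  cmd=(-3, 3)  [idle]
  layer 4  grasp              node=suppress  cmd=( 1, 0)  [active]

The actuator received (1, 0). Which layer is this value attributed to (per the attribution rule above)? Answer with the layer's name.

layer 0 (track_target) active — direct: (-1, -1)
layer 1 (wander) active — inhibits: none
layer 2 (escape) active — suppresses: (3, -3)
layer 3 (seek_light) idle — unchanged: (3, -3)
layer 4 (grasp) active — suppresses: (1, 0)
→ actuator (1, 0)
last writer: layer 4 = grasp

grasp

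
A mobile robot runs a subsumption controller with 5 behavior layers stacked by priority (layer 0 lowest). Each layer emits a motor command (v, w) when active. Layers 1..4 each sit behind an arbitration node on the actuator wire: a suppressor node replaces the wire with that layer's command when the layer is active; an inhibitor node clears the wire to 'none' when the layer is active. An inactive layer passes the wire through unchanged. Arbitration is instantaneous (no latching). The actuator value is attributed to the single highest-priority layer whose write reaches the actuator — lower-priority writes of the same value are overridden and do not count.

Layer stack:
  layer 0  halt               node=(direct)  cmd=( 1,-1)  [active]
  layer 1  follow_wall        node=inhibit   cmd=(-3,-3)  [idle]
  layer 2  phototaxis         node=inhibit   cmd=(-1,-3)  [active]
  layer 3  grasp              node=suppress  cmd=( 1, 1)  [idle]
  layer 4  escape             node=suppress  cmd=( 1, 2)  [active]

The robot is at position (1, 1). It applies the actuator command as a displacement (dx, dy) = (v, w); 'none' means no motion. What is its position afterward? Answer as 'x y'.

2 3

[0] halt on; wire := (1, -1)
[1] follow_wall off; pass (1, -1)
[2] phototaxis on (inhibit); wire := none
[3] grasp off; pass none
[4] escape on (suppress); wire := (1, 2)
output (1, 2)
position: (1, 1) + (1, 2) = (2, 3)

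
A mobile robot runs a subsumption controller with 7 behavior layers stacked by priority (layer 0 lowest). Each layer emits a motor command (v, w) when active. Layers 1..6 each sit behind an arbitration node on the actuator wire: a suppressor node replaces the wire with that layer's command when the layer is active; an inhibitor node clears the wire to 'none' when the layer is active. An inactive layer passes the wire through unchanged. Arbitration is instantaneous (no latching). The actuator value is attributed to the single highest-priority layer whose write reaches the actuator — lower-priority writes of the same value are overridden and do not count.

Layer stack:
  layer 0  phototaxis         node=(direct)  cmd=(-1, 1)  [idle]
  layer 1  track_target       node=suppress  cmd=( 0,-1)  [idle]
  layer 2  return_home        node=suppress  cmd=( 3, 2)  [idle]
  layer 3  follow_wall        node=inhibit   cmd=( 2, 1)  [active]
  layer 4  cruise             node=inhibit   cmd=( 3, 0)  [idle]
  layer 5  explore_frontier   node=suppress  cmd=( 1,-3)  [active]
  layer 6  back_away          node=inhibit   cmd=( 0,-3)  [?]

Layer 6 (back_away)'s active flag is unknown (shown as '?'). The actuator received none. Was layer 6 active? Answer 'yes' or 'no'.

yes

If layer 6 is active=yes:
  actuator would be none
If layer 6 is active=no:
  actuator would be (1, -3)
Observed none, so layer 6 was active.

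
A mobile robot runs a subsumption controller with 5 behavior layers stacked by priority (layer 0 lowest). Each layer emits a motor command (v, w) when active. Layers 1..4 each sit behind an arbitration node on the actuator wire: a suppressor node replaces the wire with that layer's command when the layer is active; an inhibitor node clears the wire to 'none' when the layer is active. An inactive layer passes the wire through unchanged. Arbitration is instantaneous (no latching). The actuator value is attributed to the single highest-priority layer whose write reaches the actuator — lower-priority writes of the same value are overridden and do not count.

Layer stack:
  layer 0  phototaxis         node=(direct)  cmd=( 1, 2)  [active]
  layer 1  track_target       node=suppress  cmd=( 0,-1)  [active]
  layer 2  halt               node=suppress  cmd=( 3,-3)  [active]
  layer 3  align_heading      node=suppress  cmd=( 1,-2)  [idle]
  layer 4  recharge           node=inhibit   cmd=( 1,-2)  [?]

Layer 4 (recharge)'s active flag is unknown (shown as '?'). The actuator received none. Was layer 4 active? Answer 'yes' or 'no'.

yes

If layer 4 is active=yes:
  actuator would be none
If layer 4 is active=no:
  actuator would be (3, -3)
Observed none, so layer 4 was active.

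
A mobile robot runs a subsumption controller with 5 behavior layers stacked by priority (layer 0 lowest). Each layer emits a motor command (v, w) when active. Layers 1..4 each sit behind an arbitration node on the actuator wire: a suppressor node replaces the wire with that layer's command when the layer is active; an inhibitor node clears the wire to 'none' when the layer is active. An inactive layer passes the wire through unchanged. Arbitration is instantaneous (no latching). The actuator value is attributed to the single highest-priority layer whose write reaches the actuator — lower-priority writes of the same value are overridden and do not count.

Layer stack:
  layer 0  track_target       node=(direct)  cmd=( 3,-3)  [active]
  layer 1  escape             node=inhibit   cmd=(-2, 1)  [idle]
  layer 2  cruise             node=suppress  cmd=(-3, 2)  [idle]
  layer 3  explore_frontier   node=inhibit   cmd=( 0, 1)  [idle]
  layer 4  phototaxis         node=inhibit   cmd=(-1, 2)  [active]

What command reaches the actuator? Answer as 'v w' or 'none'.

layer 0 (track_target) active — direct: (3, -3)
layer 1 (escape) idle — unchanged: (3, -3)
layer 2 (cruise) idle — unchanged: (3, -3)
layer 3 (explore_frontier) idle — unchanged: (3, -3)
layer 4 (phototaxis) active — inhibits: none
→ actuator none

none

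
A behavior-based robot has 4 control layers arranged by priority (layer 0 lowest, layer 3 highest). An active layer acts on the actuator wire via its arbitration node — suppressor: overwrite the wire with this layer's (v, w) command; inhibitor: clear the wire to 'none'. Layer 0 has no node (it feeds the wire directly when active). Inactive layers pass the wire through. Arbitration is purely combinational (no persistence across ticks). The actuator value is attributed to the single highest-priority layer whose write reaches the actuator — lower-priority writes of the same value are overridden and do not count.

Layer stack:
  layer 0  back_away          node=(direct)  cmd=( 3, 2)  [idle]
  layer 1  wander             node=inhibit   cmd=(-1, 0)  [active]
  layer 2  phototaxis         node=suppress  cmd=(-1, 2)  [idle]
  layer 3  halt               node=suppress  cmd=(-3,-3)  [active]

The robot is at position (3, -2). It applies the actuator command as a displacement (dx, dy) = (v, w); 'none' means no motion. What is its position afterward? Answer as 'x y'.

0 -5

layer 0 (back_away) idle — none
layer 1 (wander) active — inhibits: none
layer 2 (phototaxis) idle — unchanged: none
layer 3 (halt) active — suppresses: (-3, -3)
→ actuator (-3, -3)
position: (3, -2) + (-3, -3) = (0, -5)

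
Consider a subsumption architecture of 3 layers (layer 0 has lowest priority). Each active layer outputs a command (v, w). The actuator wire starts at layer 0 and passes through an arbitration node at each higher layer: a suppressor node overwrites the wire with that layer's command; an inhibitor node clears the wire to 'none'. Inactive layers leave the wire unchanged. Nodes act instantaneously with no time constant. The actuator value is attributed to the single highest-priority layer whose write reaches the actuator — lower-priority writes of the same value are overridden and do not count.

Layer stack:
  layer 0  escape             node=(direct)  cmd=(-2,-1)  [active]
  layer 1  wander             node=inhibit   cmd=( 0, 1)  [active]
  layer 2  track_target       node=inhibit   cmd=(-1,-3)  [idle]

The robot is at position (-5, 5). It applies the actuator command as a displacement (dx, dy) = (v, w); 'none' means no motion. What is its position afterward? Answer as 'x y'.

[0] escape on; wire := (-2, -1)
[1] wander on (inhibit); wire := none
[2] track_target off; pass none
output none
position: (-5, 5) + none = (-5, 5)

-5 5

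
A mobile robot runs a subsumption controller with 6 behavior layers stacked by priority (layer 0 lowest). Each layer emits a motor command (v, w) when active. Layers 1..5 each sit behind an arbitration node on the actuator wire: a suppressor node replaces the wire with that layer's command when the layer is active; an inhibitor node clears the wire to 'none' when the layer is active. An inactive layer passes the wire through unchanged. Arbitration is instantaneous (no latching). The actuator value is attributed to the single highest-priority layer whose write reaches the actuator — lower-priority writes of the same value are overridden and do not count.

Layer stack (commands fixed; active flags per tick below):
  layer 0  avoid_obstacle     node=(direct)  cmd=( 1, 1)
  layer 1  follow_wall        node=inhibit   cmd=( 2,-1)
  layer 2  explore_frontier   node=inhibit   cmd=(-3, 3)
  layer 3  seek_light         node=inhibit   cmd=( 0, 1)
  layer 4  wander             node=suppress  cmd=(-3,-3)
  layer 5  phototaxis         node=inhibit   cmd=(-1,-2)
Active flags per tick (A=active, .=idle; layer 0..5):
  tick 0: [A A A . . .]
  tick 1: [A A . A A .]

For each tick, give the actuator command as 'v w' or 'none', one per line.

none
-3 -3

tick 0:
  [0] avoid_obstacle on; wire := (1, 1)
  [1] follow_wall on (inhibit); wire := none
  [2] explore_frontier on (inhibit); wire := none
  [3] seek_light off; pass none
  [4] wander off; pass none
  [5] phototaxis off; pass none
  output none
tick 1:
  [0] avoid_obstacle on; wire := (1, 1)
  [1] follow_wall on (inhibit); wire := none
  [2] explore_frontier off; pass none
  [3] seek_light on (inhibit); wire := none
  [4] wander on (suppress); wire := (-3, -3)
  [5] phototaxis off; pass (-3, -3)
  output (-3, -3)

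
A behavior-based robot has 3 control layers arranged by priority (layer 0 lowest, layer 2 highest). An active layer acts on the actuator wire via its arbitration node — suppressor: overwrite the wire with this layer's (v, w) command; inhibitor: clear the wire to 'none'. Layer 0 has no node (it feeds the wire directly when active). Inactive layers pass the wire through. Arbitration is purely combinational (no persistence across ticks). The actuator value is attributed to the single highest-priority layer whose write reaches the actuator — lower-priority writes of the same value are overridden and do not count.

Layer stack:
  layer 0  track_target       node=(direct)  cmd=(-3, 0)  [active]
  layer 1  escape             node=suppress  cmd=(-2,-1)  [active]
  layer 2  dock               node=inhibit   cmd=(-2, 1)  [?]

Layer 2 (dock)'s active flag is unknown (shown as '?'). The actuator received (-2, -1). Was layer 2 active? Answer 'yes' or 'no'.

If layer 2 is active=yes:
  actuator would be none
If layer 2 is active=no:
  actuator would be (-2, -1)
Observed (-2, -1), so layer 2 was idle.

no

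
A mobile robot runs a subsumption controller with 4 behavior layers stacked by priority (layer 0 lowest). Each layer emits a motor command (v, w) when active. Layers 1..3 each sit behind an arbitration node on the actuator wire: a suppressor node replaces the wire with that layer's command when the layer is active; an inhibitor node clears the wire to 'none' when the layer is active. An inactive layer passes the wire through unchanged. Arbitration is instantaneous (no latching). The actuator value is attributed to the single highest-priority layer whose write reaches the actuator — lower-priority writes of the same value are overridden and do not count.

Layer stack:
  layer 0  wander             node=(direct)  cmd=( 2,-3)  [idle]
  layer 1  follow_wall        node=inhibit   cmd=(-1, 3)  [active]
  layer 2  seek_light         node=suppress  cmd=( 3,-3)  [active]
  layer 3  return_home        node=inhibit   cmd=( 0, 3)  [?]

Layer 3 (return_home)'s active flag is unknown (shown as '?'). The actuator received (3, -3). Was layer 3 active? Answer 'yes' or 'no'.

If layer 3 is active=yes:
  actuator would be none
If layer 3 is active=no:
  actuator would be (3, -3)
Observed (3, -3), so layer 3 was idle.

no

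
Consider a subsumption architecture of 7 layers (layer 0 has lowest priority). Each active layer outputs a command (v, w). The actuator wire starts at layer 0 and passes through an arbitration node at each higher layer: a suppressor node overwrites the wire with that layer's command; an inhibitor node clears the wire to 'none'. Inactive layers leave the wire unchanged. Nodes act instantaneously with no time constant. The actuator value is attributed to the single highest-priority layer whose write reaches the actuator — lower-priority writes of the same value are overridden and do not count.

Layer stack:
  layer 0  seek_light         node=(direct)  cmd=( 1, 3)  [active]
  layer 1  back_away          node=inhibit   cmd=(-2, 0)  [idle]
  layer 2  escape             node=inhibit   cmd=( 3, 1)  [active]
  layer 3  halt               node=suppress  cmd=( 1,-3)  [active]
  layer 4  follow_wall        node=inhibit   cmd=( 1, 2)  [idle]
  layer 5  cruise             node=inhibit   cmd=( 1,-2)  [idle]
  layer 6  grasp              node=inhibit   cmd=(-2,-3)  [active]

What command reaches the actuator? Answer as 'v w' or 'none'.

L0 seek_light: active, feeds wire = (1, 3)
L1 back_away: idle → wire stays (1, 3)
L2 escape: active, inhibitor → wire = none
L3 halt: active, suppressor → wire = (1, -3)
L4 follow_wall: idle → wire stays (1, -3)
L5 cruise: idle → wire stays (1, -3)
L6 grasp: active, inhibitor → wire = none
actuator = none

none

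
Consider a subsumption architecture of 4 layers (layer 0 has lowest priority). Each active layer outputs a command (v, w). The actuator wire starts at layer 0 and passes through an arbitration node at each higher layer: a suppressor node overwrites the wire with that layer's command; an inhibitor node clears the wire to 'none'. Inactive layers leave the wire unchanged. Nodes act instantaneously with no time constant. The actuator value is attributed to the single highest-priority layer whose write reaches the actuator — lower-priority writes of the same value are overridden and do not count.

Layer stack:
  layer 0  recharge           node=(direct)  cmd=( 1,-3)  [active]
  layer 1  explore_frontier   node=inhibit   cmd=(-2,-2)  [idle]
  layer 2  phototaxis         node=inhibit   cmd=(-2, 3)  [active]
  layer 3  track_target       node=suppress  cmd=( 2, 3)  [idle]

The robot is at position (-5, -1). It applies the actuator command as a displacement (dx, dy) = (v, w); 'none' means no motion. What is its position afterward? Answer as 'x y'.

L0 recharge: active, feeds wire = (1, -3)
L1 explore_frontier: idle → wire stays (1, -3)
L2 phototaxis: active, inhibitor → wire = none
L3 track_target: idle → wire stays none
actuator = none
position: (-5, -1) + none = (-5, -1)

-5 -1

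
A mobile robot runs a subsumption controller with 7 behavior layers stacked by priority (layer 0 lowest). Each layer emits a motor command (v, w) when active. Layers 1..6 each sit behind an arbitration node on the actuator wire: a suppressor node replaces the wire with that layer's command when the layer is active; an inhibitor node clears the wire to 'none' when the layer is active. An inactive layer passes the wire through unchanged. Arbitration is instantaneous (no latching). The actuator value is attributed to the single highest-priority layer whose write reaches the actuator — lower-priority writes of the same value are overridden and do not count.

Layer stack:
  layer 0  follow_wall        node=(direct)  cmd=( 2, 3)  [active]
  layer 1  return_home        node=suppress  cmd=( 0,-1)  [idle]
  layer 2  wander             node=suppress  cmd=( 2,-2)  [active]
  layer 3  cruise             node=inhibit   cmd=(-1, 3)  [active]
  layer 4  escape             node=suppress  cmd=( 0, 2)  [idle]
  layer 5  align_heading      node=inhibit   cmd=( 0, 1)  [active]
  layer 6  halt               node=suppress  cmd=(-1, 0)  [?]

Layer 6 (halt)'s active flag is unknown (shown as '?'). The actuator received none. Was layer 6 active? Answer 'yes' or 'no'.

no

If layer 6 is active=yes:
  actuator would be (-1, 0)
If layer 6 is active=no:
  actuator would be none
Observed none, so layer 6 was idle.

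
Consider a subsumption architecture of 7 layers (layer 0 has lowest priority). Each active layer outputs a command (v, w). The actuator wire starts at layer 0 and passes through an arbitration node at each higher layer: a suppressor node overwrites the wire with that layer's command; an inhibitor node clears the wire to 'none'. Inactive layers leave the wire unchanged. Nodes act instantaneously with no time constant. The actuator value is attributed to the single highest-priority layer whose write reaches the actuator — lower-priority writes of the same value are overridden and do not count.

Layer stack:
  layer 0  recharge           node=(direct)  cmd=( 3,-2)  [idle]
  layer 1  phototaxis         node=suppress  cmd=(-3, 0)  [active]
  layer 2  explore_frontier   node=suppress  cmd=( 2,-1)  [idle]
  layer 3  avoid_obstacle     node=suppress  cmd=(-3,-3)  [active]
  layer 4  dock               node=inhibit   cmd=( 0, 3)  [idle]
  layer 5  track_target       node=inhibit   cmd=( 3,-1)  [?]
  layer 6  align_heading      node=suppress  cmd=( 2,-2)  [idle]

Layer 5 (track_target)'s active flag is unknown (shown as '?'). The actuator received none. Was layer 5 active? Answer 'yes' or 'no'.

yes

If layer 5 is active=yes:
  actuator would be none
If layer 5 is active=no:
  actuator would be (-3, -3)
Observed none, so layer 5 was active.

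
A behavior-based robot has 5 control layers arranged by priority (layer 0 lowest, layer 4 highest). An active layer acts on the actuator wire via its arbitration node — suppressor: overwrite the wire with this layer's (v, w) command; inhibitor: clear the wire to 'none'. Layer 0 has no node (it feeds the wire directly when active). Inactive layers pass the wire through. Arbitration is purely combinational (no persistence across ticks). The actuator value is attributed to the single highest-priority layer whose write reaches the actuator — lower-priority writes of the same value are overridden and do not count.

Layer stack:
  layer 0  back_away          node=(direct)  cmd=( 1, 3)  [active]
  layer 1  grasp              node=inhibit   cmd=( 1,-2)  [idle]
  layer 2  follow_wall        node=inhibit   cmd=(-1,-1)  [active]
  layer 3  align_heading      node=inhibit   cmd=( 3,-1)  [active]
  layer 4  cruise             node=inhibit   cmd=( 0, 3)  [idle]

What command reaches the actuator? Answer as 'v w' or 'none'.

[0] back_away on; wire := (1, 3)
[1] grasp off; pass (1, 3)
[2] follow_wall on (inhibit); wire := none
[3] align_heading on (inhibit); wire := none
[4] cruise off; pass none
output none

none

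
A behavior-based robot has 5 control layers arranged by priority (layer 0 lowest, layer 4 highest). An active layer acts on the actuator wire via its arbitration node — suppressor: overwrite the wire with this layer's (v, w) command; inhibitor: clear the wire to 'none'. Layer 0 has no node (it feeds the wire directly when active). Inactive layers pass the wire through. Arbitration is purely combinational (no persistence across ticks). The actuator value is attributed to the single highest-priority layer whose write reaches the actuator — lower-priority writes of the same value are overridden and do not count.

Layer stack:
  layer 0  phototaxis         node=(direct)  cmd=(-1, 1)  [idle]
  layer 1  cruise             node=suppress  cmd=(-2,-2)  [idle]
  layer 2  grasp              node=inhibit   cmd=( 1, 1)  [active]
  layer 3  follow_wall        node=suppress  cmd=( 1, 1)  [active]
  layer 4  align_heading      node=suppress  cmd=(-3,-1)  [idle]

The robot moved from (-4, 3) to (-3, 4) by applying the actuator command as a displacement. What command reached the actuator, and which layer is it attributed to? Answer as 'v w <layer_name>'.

1 1 follow_wall

displacement = (-3, 4) − (-4, 3) = (1, 1)
L0 phototaxis: idle → wire = none
L1 cruise: idle → wire stays none
L2 grasp: active, inhibitor → wire = none
L3 follow_wall: active, suppressor → wire = (1, 1)
L4 align_heading: idle → wire stays (1, 1)
actuator = (1, 1) — from layer 3 (follow_wall)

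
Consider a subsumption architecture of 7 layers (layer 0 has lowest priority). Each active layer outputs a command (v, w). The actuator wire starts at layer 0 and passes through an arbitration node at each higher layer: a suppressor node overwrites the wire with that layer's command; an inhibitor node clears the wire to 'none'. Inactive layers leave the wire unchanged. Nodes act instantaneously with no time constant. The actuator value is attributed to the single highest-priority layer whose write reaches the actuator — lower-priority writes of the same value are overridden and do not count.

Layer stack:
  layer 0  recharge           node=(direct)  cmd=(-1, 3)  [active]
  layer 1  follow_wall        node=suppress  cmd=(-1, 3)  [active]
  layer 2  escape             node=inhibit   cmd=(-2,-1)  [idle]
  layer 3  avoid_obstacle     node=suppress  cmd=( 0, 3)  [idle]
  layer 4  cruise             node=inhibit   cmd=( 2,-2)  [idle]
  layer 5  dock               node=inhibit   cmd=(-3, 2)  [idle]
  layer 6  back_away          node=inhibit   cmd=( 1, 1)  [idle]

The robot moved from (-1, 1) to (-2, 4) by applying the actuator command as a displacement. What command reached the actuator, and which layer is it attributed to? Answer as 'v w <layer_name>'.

-1 3 follow_wall

displacement = (-2, 4) − (-1, 1) = (-1, 3)
[0] recharge on; wire := (-1, 3)
[1] follow_wall on (suppress); wire := (-1, 3)
[2] escape off; pass (-1, 3)
[3] avoid_obstacle off; pass (-1, 3)
[4] cruise off; pass (-1, 3)
[5] dock off; pass (-1, 3)
[6] back_away off; pass (-1, 3)
output (-1, 3) — from layer 1 (follow_wall)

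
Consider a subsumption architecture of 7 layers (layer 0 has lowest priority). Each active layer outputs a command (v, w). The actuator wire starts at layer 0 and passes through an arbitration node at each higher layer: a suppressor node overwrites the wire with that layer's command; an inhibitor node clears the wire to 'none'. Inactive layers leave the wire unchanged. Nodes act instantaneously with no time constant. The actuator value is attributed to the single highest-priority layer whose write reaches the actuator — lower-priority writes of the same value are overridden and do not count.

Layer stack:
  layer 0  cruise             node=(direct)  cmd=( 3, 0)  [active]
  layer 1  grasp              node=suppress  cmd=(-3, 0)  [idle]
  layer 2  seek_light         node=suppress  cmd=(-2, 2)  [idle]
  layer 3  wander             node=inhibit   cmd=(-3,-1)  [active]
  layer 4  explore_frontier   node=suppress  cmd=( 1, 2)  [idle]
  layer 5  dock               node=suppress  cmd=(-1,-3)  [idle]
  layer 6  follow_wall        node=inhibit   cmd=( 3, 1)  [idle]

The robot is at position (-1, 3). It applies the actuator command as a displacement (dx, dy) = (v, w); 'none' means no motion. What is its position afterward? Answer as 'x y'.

[0] cruise on; wire := (3, 0)
[1] grasp off; pass (3, 0)
[2] seek_light off; pass (3, 0)
[3] wander on (inhibit); wire := none
[4] explore_frontier off; pass none
[5] dock off; pass none
[6] follow_wall off; pass none
output none
position: (-1, 3) + none = (-1, 3)

-1 3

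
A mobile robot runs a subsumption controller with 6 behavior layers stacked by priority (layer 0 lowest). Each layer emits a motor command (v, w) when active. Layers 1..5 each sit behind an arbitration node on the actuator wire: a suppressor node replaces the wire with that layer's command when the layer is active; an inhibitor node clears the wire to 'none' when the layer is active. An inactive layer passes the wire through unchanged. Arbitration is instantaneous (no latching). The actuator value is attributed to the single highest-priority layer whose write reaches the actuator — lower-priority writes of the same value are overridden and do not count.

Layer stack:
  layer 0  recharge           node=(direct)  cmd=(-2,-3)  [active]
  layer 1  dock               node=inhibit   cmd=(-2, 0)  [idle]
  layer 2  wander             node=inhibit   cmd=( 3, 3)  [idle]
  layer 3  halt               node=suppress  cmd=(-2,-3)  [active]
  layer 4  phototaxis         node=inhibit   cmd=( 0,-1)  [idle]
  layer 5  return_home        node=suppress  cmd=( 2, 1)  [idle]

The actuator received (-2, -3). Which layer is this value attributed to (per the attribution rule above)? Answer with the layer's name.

L0 recharge: active, feeds wire = (-2, -3)
L1 dock: idle → wire stays (-2, -3)
L2 wander: idle → wire stays (-2, -3)
L3 halt: active, suppressor → wire = (-2, -3)
L4 phototaxis: idle → wire stays (-2, -3)
L5 return_home: idle → wire stays (-2, -3)
actuator = (-2, -3)
last writer: layer 3 = halt

halt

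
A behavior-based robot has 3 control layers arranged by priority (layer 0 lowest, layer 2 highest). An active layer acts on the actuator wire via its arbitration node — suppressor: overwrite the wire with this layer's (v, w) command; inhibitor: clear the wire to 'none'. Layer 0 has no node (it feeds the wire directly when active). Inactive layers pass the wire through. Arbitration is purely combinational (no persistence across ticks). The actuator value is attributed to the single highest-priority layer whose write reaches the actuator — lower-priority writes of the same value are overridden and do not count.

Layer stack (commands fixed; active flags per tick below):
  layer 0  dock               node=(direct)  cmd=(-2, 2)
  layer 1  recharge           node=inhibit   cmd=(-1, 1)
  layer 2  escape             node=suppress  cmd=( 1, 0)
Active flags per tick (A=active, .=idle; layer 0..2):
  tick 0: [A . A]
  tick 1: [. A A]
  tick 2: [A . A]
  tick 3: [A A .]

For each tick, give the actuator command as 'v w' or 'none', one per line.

1 0
1 0
1 0
none

tick 0:
  [0] dock on; wire := (-2, 2)
  [1] recharge off; pass (-2, 2)
  [2] escape on (suppress); wire := (1, 0)
  output (1, 0)
tick 1:
  [0] dock off; wire := none
  [1] recharge on (inhibit); wire := none
  [2] escape on (suppress); wire := (1, 0)
  output (1, 0)
tick 2:
  [0] dock on; wire := (-2, 2)
  [1] recharge off; pass (-2, 2)
  [2] escape on (suppress); wire := (1, 0)
  output (1, 0)
tick 3:
  [0] dock on; wire := (-2, 2)
  [1] recharge on (inhibit); wire := none
  [2] escape off; pass none
  output none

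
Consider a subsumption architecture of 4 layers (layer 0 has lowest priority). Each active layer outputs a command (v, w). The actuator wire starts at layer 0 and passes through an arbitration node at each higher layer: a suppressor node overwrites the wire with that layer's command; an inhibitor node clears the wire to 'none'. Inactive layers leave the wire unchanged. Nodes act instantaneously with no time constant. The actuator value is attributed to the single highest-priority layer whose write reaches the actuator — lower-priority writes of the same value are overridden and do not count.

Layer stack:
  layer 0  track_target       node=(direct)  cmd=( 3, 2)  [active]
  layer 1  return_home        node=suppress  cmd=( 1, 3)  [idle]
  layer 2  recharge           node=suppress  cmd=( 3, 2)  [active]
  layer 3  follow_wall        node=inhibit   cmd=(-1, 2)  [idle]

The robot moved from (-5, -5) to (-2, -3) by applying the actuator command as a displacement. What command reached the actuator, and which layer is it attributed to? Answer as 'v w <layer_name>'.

displacement = (-2, -3) − (-5, -5) = (3, 2)
L0 track_target: active, feeds wire = (3, 2)
L1 return_home: idle → wire stays (3, 2)
L2 recharge: active, suppressor → wire = (3, 2)
L3 follow_wall: idle → wire stays (3, 2)
actuator = (3, 2) — from layer 2 (recharge)

3 2 recharge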